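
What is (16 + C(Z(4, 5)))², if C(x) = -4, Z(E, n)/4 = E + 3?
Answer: 144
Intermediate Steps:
Z(E, n) = 12 + 4*E (Z(E, n) = 4*(E + 3) = 4*(3 + E) = 12 + 4*E)
(16 + C(Z(4, 5)))² = (16 - 4)² = 12² = 144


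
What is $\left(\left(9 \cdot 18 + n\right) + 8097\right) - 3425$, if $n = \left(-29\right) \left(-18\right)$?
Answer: $5356$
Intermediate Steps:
$n = 522$
$\left(\left(9 \cdot 18 + n\right) + 8097\right) - 3425 = \left(\left(9 \cdot 18 + 522\right) + 8097\right) - 3425 = \left(\left(162 + 522\right) + 8097\right) - 3425 = \left(684 + 8097\right) - 3425 = 8781 - 3425 = 5356$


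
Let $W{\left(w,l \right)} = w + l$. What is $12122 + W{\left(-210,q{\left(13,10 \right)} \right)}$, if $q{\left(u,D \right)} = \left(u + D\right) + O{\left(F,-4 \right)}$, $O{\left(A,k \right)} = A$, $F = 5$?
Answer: $11940$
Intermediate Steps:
$q{\left(u,D \right)} = 5 + D + u$ ($q{\left(u,D \right)} = \left(u + D\right) + 5 = \left(D + u\right) + 5 = 5 + D + u$)
$W{\left(w,l \right)} = l + w$
$12122 + W{\left(-210,q{\left(13,10 \right)} \right)} = 12122 + \left(\left(5 + 10 + 13\right) - 210\right) = 12122 + \left(28 - 210\right) = 12122 - 182 = 11940$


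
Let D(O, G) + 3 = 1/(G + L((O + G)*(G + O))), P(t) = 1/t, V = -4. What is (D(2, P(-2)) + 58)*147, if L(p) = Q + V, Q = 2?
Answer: 40131/5 ≈ 8026.2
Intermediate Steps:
L(p) = -2 (L(p) = 2 - 4 = -2)
D(O, G) = -3 + 1/(-2 + G) (D(O, G) = -3 + 1/(G - 2) = -3 + 1/(-2 + G))
(D(2, P(-2)) + 58)*147 = ((7 - 3/(-2))/(-2 + 1/(-2)) + 58)*147 = ((7 - 3*(-½))/(-2 - ½) + 58)*147 = ((7 + 3/2)/(-5/2) + 58)*147 = (-⅖*17/2 + 58)*147 = (-17/5 + 58)*147 = (273/5)*147 = 40131/5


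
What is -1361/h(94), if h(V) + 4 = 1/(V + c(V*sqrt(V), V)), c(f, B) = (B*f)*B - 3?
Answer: 353031202233515303/1037564150576455 + 1130424824*sqrt(94)/1037564150576455 ≈ 340.25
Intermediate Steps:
c(f, B) = -3 + f*B**2 (c(f, B) = f*B**2 - 3 = -3 + f*B**2)
h(V) = -4 + 1/(-3 + V + V**(7/2)) (h(V) = -4 + 1/(V + (-3 + (V*sqrt(V))*V**2)) = -4 + 1/(V + (-3 + V**(3/2)*V**2)) = -4 + 1/(V + (-3 + V**(7/2))) = -4 + 1/(-3 + V + V**(7/2)))
-1361/h(94) = -1361*(-3 + 94 + 94**(7/2))/(13 - 4*94 - 3322336*sqrt(94)) = -1361*(-3 + 94 + 830584*sqrt(94))/(13 - 376 - 3322336*sqrt(94)) = -1361*(91 + 830584*sqrt(94))/(13 - 376 - 3322336*sqrt(94)) = -1361*(91 + 830584*sqrt(94))/(-363 - 3322336*sqrt(94))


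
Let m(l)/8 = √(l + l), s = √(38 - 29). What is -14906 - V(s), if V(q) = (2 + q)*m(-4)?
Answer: -14906 - 80*I*√2 ≈ -14906.0 - 113.14*I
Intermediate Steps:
s = 3 (s = √9 = 3)
m(l) = 8*√2*√l (m(l) = 8*√(l + l) = 8*√(2*l) = 8*(√2*√l) = 8*√2*√l)
V(q) = 16*I*√2*(2 + q) (V(q) = (2 + q)*(8*√2*√(-4)) = (2 + q)*(8*√2*(2*I)) = (2 + q)*(16*I*√2) = 16*I*√2*(2 + q))
-14906 - V(s) = -14906 - 16*I*√2*(2 + 3) = -14906 - 16*I*√2*5 = -14906 - 80*I*√2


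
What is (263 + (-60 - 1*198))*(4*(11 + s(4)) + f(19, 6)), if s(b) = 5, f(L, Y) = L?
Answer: 415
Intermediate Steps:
(263 + (-60 - 1*198))*(4*(11 + s(4)) + f(19, 6)) = (263 + (-60 - 1*198))*(4*(11 + 5) + 19) = (263 + (-60 - 198))*(4*16 + 19) = (263 - 258)*(64 + 19) = 5*83 = 415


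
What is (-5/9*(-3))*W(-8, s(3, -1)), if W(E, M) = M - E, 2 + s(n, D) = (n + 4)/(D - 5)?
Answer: 145/18 ≈ 8.0556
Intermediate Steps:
s(n, D) = -2 + (4 + n)/(-5 + D) (s(n, D) = -2 + (n + 4)/(D - 5) = -2 + (4 + n)/(-5 + D))
(-5/9*(-3))*W(-8, s(3, -1)) = (-5/9*(-3))*((14 + 3 - 2*(-1))/(-5 - 1) - 1*(-8)) = (-5*⅑*(-3))*((14 + 3 + 2)/(-6) + 8) = (-5/9*(-3))*(-⅙*19 + 8) = 5*(-19/6 + 8)/3 = (5/3)*(29/6) = 145/18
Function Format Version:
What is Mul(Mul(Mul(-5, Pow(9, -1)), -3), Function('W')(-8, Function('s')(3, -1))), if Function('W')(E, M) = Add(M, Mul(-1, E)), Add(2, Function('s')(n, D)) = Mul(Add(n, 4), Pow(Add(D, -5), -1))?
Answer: Rational(145, 18) ≈ 8.0556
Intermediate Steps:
Function('s')(n, D) = Add(-2, Mul(Pow(Add(-5, D), -1), Add(4, n))) (Function('s')(n, D) = Add(-2, Mul(Add(n, 4), Pow(Add(D, -5), -1))) = Add(-2, Mul(Add(4, n), Pow(Add(-5, D), -1))) = Add(-2, Mul(Pow(Add(-5, D), -1), Add(4, n))))
Mul(Mul(Mul(-5, Pow(9, -1)), -3), Function('W')(-8, Function('s')(3, -1))) = Mul(Mul(Mul(-5, Pow(9, -1)), -3), Add(Mul(Pow(Add(-5, -1), -1), Add(14, 3, Mul(-2, -1))), Mul(-1, -8))) = Mul(Mul(Mul(-5, Rational(1, 9)), -3), Add(Mul(Pow(-6, -1), Add(14, 3, 2)), 8)) = Mul(Mul(Rational(-5, 9), -3), Add(Mul(Rational(-1, 6), 19), 8)) = Mul(Rational(5, 3), Add(Rational(-19, 6), 8)) = Mul(Rational(5, 3), Rational(29, 6)) = Rational(145, 18)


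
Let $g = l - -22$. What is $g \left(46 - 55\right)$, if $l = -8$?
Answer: $-126$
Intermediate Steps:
$g = 14$ ($g = -8 - -22 = -8 + 22 = 14$)
$g \left(46 - 55\right) = 14 \left(46 - 55\right) = 14 \left(-9\right) = -126$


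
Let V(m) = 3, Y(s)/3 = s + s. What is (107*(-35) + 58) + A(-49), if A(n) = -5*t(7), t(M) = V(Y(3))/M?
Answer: -25824/7 ≈ -3689.1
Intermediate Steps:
Y(s) = 6*s (Y(s) = 3*(s + s) = 3*(2*s) = 6*s)
t(M) = 3/M
A(n) = -15/7
(107*(-35) + 58) + A(-49) = (107*(-35) + 58) - 15/7 = (-3745 + 58) - 15/7 = -3687 - 15/7 = -25824/7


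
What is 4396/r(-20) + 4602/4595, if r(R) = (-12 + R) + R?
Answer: -4990079/59735 ≈ -83.537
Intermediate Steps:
r(R) = -12 + 2*R
4396/r(-20) + 4602/4595 = 4396/(-12 + 2*(-20)) + 4602/4595 = 4396/(-12 - 40) + 4602*(1/4595) = 4396/(-52) + 4602/4595 = 4396*(-1/52) + 4602/4595 = -1099/13 + 4602/4595 = -4990079/59735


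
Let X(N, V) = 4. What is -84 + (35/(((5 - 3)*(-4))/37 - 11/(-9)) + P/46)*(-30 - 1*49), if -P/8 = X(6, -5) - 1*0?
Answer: -4280183/1541 ≈ -2777.5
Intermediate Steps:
P = -32 (P = -8*(4 - 1*0) = -8*(4 + 0) = -8*4 = -32)
-84 + (35/(((5 - 3)*(-4))/37 - 11/(-9)) + P/46)*(-30 - 1*49) = -84 + (35/(((5 - 3)*(-4))/37 - 11/(-9)) - 32/46)*(-30 - 1*49) = -84 + (35/((2*(-4))*(1/37) - 11*(-1/9)) - 32*1/46)*(-30 - 49) = -84 + (35/(-8*1/37 + 11/9) - 16/23)*(-79) = -84 + (35/(-8/37 + 11/9) - 16/23)*(-79) = -84 + (35/(335/333) - 16/23)*(-79) = -84 + (35*(333/335) - 16/23)*(-79) = -84 + (2331/67 - 16/23)*(-79) = -84 + (52541/1541)*(-79) = -84 - 4150739/1541 = -4280183/1541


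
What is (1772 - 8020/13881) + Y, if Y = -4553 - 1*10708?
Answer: -187248829/13881 ≈ -13490.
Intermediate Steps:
Y = -15261 (Y = -4553 - 10708 = -15261)
(1772 - 8020/13881) + Y = (1772 - 8020/13881) - 15261 = 24589112/13881 - 15261 = -187248829/13881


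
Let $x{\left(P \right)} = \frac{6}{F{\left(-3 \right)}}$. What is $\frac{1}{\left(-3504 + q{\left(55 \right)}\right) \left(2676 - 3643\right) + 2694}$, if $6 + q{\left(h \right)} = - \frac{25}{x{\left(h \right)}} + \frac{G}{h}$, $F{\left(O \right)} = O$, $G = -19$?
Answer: $\frac{110}{372362161} \approx 2.9541 \cdot 10^{-7}$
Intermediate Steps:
$x{\left(P \right)} = -2$ ($x{\left(P \right)} = \frac{6}{-3} = 6 \left(- \frac{1}{3}\right) = -2$)
$q{\left(h \right)} = \frac{13}{2} - \frac{19}{h}$ ($q{\left(h \right)} = -6 - \left(- \frac{25}{2} + \frac{19}{h}\right) = -6 + \left(\frac{25}{2} - \frac{19}{h}\right) = \frac{13}{2} - \frac{19}{h}$)
$\frac{1}{\left(-3504 + q{\left(55 \right)}\right) \left(2676 - 3643\right) + 2694} = \frac{1}{\left(-3504 + \left(\frac{13}{2} - \frac{19}{55}\right)\right) \left(2676 - 3643\right) + 2694} = \frac{1}{\left(-3504 + \left(\frac{13}{2} - \frac{19}{55}\right)\right) \left(-967\right) + 2694} = \frac{1}{\left(-3504 + \frac{677}{110}\right) \left(-967\right) + 2694} = \frac{1}{\left(- \frac{384763}{110}\right) \left(-967\right) + 2694} = \frac{1}{\frac{372065821}{110} + 2694} = \frac{1}{\frac{372362161}{110}} = \frac{110}{372362161}$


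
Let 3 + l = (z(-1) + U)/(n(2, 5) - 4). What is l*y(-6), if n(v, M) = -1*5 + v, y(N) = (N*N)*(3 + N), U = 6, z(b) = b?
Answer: 2808/7 ≈ 401.14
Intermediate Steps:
y(N) = N**2*(3 + N)
n(v, M) = -5 + v
l = -26/7 (l = -3 + (-1 + 6)/((-5 + 2) - 4) = -3 + 5/(-3 - 4) = -3 + 5/(-7) = -3 + 5*(-1/7) = -3 - 5/7 = -26/7 ≈ -3.7143)
l*y(-6) = -26*(-6)**2*(3 - 6)/7 = -936*(-3)/7 = -26/7*(-108) = 2808/7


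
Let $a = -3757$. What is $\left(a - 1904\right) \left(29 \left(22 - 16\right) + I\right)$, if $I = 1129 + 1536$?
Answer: $-16071579$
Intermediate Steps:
$I = 2665$
$\left(a - 1904\right) \left(29 \left(22 - 16\right) + I\right) = \left(-3757 - 1904\right) \left(29 \left(22 - 16\right) + 2665\right) = - 5661 \left(29 \cdot 6 + 2665\right) = - 5661 \left(174 + 2665\right) = \left(-5661\right) 2839 = -16071579$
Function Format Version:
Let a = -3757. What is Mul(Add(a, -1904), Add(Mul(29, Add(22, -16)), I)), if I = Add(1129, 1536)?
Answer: -16071579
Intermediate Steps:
I = 2665
Mul(Add(a, -1904), Add(Mul(29, Add(22, -16)), I)) = Mul(Add(-3757, -1904), Add(Mul(29, Add(22, -16)), 2665)) = Mul(-5661, Add(Mul(29, 6), 2665)) = Mul(-5661, Add(174, 2665)) = Mul(-5661, 2839) = -16071579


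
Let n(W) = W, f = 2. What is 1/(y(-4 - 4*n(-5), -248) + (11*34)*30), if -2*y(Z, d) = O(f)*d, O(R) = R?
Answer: 1/11468 ≈ 8.7199e-5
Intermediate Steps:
y(Z, d) = -d
1/(y(-4 - 4*n(-5), -248) + (11*34)*30) = 1/(-1*(-248) + (11*34)*30) = 1/(248 + 374*30) = 1/(248 + 11220) = 1/11468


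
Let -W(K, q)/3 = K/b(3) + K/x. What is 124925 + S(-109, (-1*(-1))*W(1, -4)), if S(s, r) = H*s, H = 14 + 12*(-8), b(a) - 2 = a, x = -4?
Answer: 133863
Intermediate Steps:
b(a) = 2 + a
W(K, q) = 3*K/20 (W(K, q) = -3*(K/(2 + 3) + K/(-4)) = -3*(K/5 + K*(-¼)) = -3*(K*(⅕) - K/4) = -3*(K/5 - K/4) = -(-3)*K/20 = 3*K/20)
H = -82 (H = 14 - 96 = -82)
S(s, r) = -82*s
124925 + S(-109, (-1*(-1))*W(1, -4)) = 124925 - 82*(-109) = 124925 + 8938 = 133863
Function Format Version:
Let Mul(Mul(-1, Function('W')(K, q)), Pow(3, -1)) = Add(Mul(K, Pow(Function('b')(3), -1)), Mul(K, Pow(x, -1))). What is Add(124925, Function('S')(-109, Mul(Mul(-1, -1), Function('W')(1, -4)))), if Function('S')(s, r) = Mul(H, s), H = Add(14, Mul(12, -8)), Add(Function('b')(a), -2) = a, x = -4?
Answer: 133863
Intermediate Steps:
Function('b')(a) = Add(2, a)
Function('W')(K, q) = Mul(Rational(3, 20), K) (Function('W')(K, q) = Mul(-3, Add(Mul(K, Pow(Add(2, 3), -1)), Mul(K, Pow(-4, -1)))) = Mul(-3, Add(Mul(K, Pow(5, -1)), Mul(K, Rational(-1, 4)))) = Mul(-3, Add(Mul(K, Rational(1, 5)), Mul(Rational(-1, 4), K))) = Mul(-3, Add(Mul(Rational(1, 5), K), Mul(Rational(-1, 4), K))) = Mul(-3, Mul(Rational(-1, 20), K)) = Mul(Rational(3, 20), K))
H = -82 (H = Add(14, -96) = -82)
Function('S')(s, r) = Mul(-82, s)
Add(124925, Function('S')(-109, Mul(Mul(-1, -1), Function('W')(1, -4)))) = Add(124925, Mul(-82, -109)) = Add(124925, 8938) = 133863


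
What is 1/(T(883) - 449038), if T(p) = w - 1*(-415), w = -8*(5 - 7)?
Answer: -1/448607 ≈ -2.2291e-6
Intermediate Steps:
w = 16 (w = -8*(-2) = 16)
T(p) = 431 (T(p) = 16 - 1*(-415) = 16 + 415 = 431)
1/(T(883) - 449038) = 1/(431 - 449038) = 1/(-448607) = -1/448607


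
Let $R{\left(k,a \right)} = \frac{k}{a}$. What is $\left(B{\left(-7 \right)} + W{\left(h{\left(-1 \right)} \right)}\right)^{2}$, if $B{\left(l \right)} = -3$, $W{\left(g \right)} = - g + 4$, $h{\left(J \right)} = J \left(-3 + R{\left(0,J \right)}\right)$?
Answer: $4$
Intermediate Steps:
$h{\left(J \right)} = - 3 J$ ($h{\left(J \right)} = J \left(-3 + \frac{0}{J}\right) = J \left(-3 + 0\right) = J \left(-3\right) = - 3 J$)
$W{\left(g \right)} = 4 - g$
$\left(B{\left(-7 \right)} + W{\left(h{\left(-1 \right)} \right)}\right)^{2} = \left(-3 + \left(4 - \left(-3\right) \left(-1\right)\right)\right)^{2} = \left(-3 + \left(4 - 3\right)\right)^{2} = \left(-3 + 1\right)^{2} = \left(-2\right)^{2} = 4$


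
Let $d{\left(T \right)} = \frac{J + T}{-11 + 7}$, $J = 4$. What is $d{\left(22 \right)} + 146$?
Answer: $\frac{279}{2} \approx 139.5$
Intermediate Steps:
$d{\left(T \right)} = -1 - \frac{T}{4}$ ($d{\left(T \right)} = \frac{4 + T}{-11 + 7} = \frac{4 + T}{-4} = \left(4 + T\right) \left(- \frac{1}{4}\right) = -1 - \frac{T}{4}$)
$d{\left(22 \right)} + 146 = \left(-1 - \frac{11}{2}\right) + 146 = - \frac{13}{2} + 146 = \frac{279}{2}$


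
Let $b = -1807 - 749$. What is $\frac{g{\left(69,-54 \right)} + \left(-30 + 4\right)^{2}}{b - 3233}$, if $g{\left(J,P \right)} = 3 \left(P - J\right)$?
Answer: $- \frac{307}{5789} \approx -0.053032$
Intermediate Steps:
$g{\left(J,P \right)} = - 3 J + 3 P$
$b = -2556$ ($b = -1807 - 749 = -2556$)
$\frac{g{\left(69,-54 \right)} + \left(-30 + 4\right)^{2}}{b - 3233} = \frac{\left(\left(-3\right) 69 + 3 \left(-54\right)\right) + \left(-30 + 4\right)^{2}}{-2556 - 3233} = \frac{\left(-207 - 162\right) + \left(-26\right)^{2}}{-5789} = \left(-369 + 676\right) \left(- \frac{1}{5789}\right) = 307 \left(- \frac{1}{5789}\right) = - \frac{307}{5789}$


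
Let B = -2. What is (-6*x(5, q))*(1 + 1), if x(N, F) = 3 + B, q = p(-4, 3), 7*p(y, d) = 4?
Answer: -12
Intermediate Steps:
p(y, d) = 4/7 (p(y, d) = (⅐)*4 = 4/7)
q = 4/7 ≈ 0.57143
x(N, F) = 1 (x(N, F) = 3 - 2 = 1)
(-6*x(5, q))*(1 + 1) = (-6*1)*(1 + 1) = -6*2 = -12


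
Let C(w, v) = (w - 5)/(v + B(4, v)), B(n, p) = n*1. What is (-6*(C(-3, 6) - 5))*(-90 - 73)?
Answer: -28362/5 ≈ -5672.4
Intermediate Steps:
B(n, p) = n
C(w, v) = (-5 + w)/(4 + v) (C(w, v) = (w - 5)/(v + 4) = (-5 + w)/(4 + v))
(-6*(C(-3, 6) - 5))*(-90 - 73) = (-6*((-5 - 3)/(4 + 6) - 5))*(-90 - 73) = -6*(-8/10 - 5)*(-163) = -6*((⅒)*(-8) - 5)*(-163) = -6*(-⅘ - 5)*(-163) = -6*(-29/5)*(-163) = (174/5)*(-163) = -28362/5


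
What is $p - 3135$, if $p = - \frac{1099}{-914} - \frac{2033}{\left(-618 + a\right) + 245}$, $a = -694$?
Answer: $- \frac{3054340335}{975238} \approx -3131.9$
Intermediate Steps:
$p = \frac{3030795}{975238}$ ($p = - \frac{1099}{-914} - \frac{2033}{\left(-618 - 694\right) + 245} = \left(-1099\right) \left(- \frac{1}{914}\right) - \frac{2033}{-1312 + 245} = \frac{1099}{914} - \frac{2033}{-1067} = \frac{1099}{914} - - \frac{2033}{1067} = \frac{1099}{914} + \frac{2033}{1067} = \frac{3030795}{975238} \approx 3.1077$)
$p - 3135 = \frac{3030795}{975238} - 3135 = - \frac{3054340335}{975238}$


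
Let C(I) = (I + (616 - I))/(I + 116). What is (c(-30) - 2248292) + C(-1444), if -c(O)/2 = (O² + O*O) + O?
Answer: -373804189/166 ≈ -2.2518e+6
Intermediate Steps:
c(O) = -4*O² - 2*O (c(O) = -2*((O² + O*O) + O) = -2*((O² + O²) + O) = -2*(2*O² + O) = -2*(O + 2*O²) = -4*O² - 2*O)
C(I) = 616/(116 + I)
(c(-30) - 2248292) + C(-1444) = (-2*(-30)*(1 + 2*(-30)) - 2248292) + 616/(116 - 1444) = (-2*(-30)*(1 - 60) - 2248292) + 616/(-1328) = (-2*(-30)*(-59) - 2248292) + 616*(-1/1328) = (-3540 - 2248292) - 77/166 = -2251832 - 77/166 = -373804189/166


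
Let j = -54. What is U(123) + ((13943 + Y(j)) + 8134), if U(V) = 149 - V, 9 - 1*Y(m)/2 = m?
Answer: 22229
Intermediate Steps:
Y(m) = 18 - 2*m
U(123) + ((13943 + Y(j)) + 8134) = (149 - 1*123) + ((13943 + (18 - 2*(-54))) + 8134) = (149 - 123) + ((13943 + (18 + 108)) + 8134) = 26 + ((13943 + 126) + 8134) = 26 + (14069 + 8134) = 26 + 22203 = 22229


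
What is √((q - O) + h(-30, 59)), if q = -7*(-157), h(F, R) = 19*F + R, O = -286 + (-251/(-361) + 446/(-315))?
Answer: √3481409785/1995 ≈ 29.576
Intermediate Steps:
O = -32604431/113715 (O = -286 + (-251*(-1/361) + 446*(-1/315)) = -286 + (251/361 - 446/315) = -286 - 81941/113715 = -32604431/113715 ≈ -286.72)
h(F, R) = R + 19*F
q = 1099
√((q - O) + h(-30, 59)) = √((1099 - 1*(-32604431/113715)) + (59 + 19*(-30))) = √((1099 + 32604431/113715) + (59 - 570)) = √(157577216/113715 - 511) = √(99468851/113715) = √3481409785/1995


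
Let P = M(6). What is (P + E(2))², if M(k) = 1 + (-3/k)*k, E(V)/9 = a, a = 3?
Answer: 625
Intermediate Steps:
E(V) = 27 (E(V) = 9*3 = 27)
M(k) = -2 (M(k) = 1 - 3 = -2)
P = -2
(P + E(2))² = (-2 + 27)² = 25² = 625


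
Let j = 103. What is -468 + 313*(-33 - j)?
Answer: -43036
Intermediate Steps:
-468 + 313*(-33 - j) = -468 + 313*(-33 - 1*103) = -468 + 313*(-33 - 103) = -468 + 313*(-136) = -468 - 42568 = -43036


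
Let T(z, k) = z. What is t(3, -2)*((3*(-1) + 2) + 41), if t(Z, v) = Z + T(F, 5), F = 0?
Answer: 120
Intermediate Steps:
t(Z, v) = Z (t(Z, v) = Z + 0 = Z)
t(3, -2)*((3*(-1) + 2) + 41) = 3*((3*(-1) + 2) + 41) = 3*((-3 + 2) + 41) = 3*(-1 + 41) = 3*40 = 120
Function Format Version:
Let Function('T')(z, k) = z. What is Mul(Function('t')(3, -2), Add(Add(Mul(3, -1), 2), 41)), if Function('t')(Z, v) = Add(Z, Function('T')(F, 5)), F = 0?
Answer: 120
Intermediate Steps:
Function('t')(Z, v) = Z (Function('t')(Z, v) = Add(Z, 0) = Z)
Mul(Function('t')(3, -2), Add(Add(Mul(3, -1), 2), 41)) = Mul(3, Add(Add(Mul(3, -1), 2), 41)) = Mul(3, Add(Add(-3, 2), 41)) = Mul(3, Add(-1, 41)) = Mul(3, 40) = 120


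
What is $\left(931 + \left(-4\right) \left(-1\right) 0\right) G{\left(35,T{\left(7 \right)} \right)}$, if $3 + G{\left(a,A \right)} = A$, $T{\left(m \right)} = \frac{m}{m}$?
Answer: $-1862$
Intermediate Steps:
$T{\left(m \right)} = 1$
$G{\left(a,A \right)} = -3 + A$
$\left(931 + \left(-4\right) \left(-1\right) 0\right) G{\left(35,T{\left(7 \right)} \right)} = \left(931 + \left(-4\right) \left(-1\right) 0\right) \left(-3 + 1\right) = \left(931 + 4 \cdot 0\right) \left(-2\right) = \left(931 + 0\right) \left(-2\right) = 931 \left(-2\right) = -1862$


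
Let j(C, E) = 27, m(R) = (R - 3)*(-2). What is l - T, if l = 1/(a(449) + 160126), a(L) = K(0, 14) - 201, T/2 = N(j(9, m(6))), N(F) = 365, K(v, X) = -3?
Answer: -116743059/159922 ≈ -730.00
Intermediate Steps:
m(R) = 6 - 2*R (m(R) = (-3 + R)*(-2) = 6 - 2*R)
T = 730 (T = 2*365 = 730)
a(L) = -204 (a(L) = -3 - 201 = -204)
l = 1/159922 (l = 1/(-204 + 160126) = 1/159922 ≈ 6.2530e-6)
l - T = 1/159922 - 1*730 = 1/159922 - 730 = -116743059/159922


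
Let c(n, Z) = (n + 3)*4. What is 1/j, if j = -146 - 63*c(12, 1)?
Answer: -1/3926 ≈ -0.00025471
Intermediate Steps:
c(n, Z) = 12 + 4*n (c(n, Z) = (3 + n)*4 = 12 + 4*n)
j = -3926 (j = -146 - 63*(12 + 4*12) = -146 - 63*(12 + 48) = -146 - 63*60 = -146 - 3780 = -3926)
1/j = 1/(-3926) = -1/3926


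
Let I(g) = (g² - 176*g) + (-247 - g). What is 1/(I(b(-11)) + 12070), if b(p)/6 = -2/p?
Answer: 121/1407363 ≈ 8.5976e-5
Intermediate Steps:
b(p) = -12/p (b(p) = 6*(-2/p) = -12/p)
I(g) = -247 + g² - 177*g
1/(I(b(-11)) + 12070) = 1/((-247 + (-12/(-11))² - (-2124)/(-11)) + 12070) = 1/((-247 + (-12*(-1/11))² - (-2124)*(-1)/11) + 12070) = 1/((-247 + (12/11)² - 177*12/11) + 12070) = 1/((-247 + 144/121 - 2124/11) + 12070) = 1/(-53107/121 + 12070) = 1/(1407363/121) = 121/1407363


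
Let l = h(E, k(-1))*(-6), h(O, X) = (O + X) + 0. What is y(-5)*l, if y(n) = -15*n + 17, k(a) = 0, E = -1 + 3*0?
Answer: 552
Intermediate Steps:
E = -1 (E = -1 + 0 = -1)
h(O, X) = O + X
y(n) = 17 - 15*n
l = 6 (l = (-1 + 0)*(-6) = -1*(-6) = 6)
y(-5)*l = (17 - 15*(-5))*6 = (17 + 75)*6 = 92*6 = 552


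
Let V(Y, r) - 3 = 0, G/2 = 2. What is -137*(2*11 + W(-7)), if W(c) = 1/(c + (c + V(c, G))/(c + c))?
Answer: -140699/47 ≈ -2993.6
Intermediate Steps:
G = 4 (G = 2*2 = 4)
V(Y, r) = 3 (V(Y, r) = 3 + 0 = 3)
W(c) = 1/(c + (3 + c)/(2*c)) (W(c) = 1/(c + (c + 3)/(c + c)) = 1/(c + (3 + c)/((2*c))) = 1/(c + (3 + c)*(1/(2*c))) = 1/(c + (3 + c)/(2*c)))
-137*(2*11 + W(-7)) = -137*(2*11 + 2*(-7)/(3 - 7 + 2*(-7)²)) = -137*(22 + 2*(-7)/(3 - 7 + 2*49)) = -137*(22 + 2*(-7)/(3 - 7 + 98)) = -137*(22 + 2*(-7)/94) = -137*(22 + 2*(-7)*(1/94)) = -137*(22 - 7/47) = -137*1027/47 = -140699/47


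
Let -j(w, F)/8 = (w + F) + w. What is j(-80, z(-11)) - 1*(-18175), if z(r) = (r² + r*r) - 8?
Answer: 17583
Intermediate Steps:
z(r) = -8 + 2*r² (z(r) = (r² + r²) - 8 = 2*r² - 8 = -8 + 2*r²)
j(w, F) = -16*w - 8*F (j(w, F) = -8*((w + F) + w) = -8*((F + w) + w) = -8*(F + 2*w) = -16*w - 8*F)
j(-80, z(-11)) - 1*(-18175) = (-16*(-80) - 8*(-8 + 2*(-11)²)) - 1*(-18175) = (1280 - 8*(-8 + 2*121)) + 18175 = (1280 - 8*(-8 + 242)) + 18175 = (1280 - 8*234) + 18175 = (1280 - 1872) + 18175 = -592 + 18175 = 17583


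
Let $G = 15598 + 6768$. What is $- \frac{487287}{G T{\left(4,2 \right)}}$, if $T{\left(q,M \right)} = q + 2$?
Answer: $- \frac{162429}{44732} \approx -3.6312$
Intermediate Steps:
$T{\left(q,M \right)} = 2 + q$
$G = 22366$
$- \frac{487287}{G T{\left(4,2 \right)}} = - \frac{487287}{22366 \left(2 + 4\right)} = - \frac{487287}{22366 \cdot 6} = - \frac{487287}{134196} = \left(-487287\right) \frac{1}{134196} = - \frac{162429}{44732}$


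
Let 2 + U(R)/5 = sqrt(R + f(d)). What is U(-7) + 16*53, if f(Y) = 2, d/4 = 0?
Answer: 838 + 5*I*sqrt(5) ≈ 838.0 + 11.18*I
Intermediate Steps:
d = 0 (d = 4*0 = 0)
U(R) = -10 + 5*sqrt(2 + R) (U(R) = -10 + 5*sqrt(R + 2) = -10 + 5*sqrt(2 + R))
U(-7) + 16*53 = (-10 + 5*sqrt(2 - 7)) + 16*53 = (-10 + 5*sqrt(-5)) + 848 = (-10 + 5*(I*sqrt(5))) + 848 = (-10 + 5*I*sqrt(5)) + 848 = 838 + 5*I*sqrt(5)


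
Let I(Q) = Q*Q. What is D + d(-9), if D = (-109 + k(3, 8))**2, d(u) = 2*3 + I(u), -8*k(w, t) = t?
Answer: 12187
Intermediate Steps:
I(Q) = Q**2
k(w, t) = -t/8
d(u) = 6 + u**2 (d(u) = 2*3 + u**2 = 6 + u**2)
D = 12100 (D = (-109 - 1/8*8)**2 = (-109 - 1)**2 = (-110)**2 = 12100)
D + d(-9) = 12100 + (6 + (-9)**2) = 12100 + (6 + 81) = 12100 + 87 = 12187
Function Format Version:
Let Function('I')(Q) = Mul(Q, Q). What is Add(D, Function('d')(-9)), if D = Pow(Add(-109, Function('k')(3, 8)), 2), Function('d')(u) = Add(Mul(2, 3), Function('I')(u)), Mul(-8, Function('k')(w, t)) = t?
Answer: 12187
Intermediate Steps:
Function('I')(Q) = Pow(Q, 2)
Function('k')(w, t) = Mul(Rational(-1, 8), t)
Function('d')(u) = Add(6, Pow(u, 2)) (Function('d')(u) = Add(Mul(2, 3), Pow(u, 2)) = Add(6, Pow(u, 2)))
D = 12100 (D = Pow(Add(-109, Mul(Rational(-1, 8), 8)), 2) = Pow(Add(-109, -1), 2) = Pow(-110, 2) = 12100)
Add(D, Function('d')(-9)) = Add(12100, Add(6, Pow(-9, 2))) = Add(12100, Add(6, 81)) = Add(12100, 87) = 12187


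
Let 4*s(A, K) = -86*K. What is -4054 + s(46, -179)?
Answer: -411/2 ≈ -205.50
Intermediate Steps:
s(A, K) = -43*K/2 (s(A, K) = (-86*K)/4 = -43*K/2)
-4054 + s(46, -179) = -4054 - 43/2*(-179) = -4054 + 7697/2 = -411/2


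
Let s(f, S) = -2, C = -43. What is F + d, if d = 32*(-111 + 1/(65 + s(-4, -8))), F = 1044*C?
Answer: -3051940/63 ≈ -48444.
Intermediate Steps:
F = -44892 (F = 1044*(-43) = -44892)
d = -223744/63 (d = 32*(-111 + 1/(65 - 2)) = 32*(-111 + 1/63) = 32*(-6992/63) = -223744/63 ≈ -3551.5)
F + d = -44892 - 223744/63 = -3051940/63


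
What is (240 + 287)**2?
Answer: 277729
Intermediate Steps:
(240 + 287)**2 = 527**2 = 277729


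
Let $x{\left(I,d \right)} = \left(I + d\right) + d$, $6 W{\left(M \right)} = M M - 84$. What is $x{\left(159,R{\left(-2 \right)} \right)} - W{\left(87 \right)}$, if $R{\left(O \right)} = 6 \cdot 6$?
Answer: $- \frac{2033}{2} \approx -1016.5$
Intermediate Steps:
$R{\left(O \right)} = 36$
$W{\left(M \right)} = -14 + \frac{M^{2}}{6}$ ($W{\left(M \right)} = \frac{M M - 84}{6} = \frac{M^{2} - 84}{6} = \frac{-84 + M^{2}}{6} = -14 + \frac{M^{2}}{6}$)
$x{\left(I,d \right)} = I + 2 d$
$x{\left(159,R{\left(-2 \right)} \right)} - W{\left(87 \right)} = \left(159 + 2 \cdot 36\right) - \left(-14 + \frac{87^{2}}{6}\right) = \left(159 + 72\right) - \left(-14 + \frac{1}{6} \cdot 7569\right) = 231 - \left(-14 + \frac{2523}{2}\right) = 231 - \frac{2495}{2} = - \frac{2033}{2}$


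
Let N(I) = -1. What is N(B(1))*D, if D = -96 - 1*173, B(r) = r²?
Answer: 269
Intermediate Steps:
D = -269 (D = -96 - 173 = -269)
N(B(1))*D = -1*(-269) = 269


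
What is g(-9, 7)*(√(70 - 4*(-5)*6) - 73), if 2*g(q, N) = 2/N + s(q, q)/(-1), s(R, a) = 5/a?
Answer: -3869/126 + 53*√190/126 ≈ -24.908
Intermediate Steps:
g(q, N) = 1/N - 5/(2*q) (g(q, N) = (2/N + (5/q)/(-1))/2 = (2/N + (5/q)*(-1))/2 = (2/N - 5/q)/2 = (-5/q + 2/N)/2 = 1/N - 5/(2*q))
g(-9, 7)*(√(70 - 4*(-5)*6) - 73) = (1/7 - 5/2/(-9))*(√(70 - 4*(-5)*6) - 73) = (⅐ - 5/2*(-⅑))*(√(70 + 20*6) - 73) = (⅐ + 5/18)*(√(70 + 120) - 73) = 53*(√190 - 73)/126 = 53*(-73 + √190)/126 = -3869/126 + 53*√190/126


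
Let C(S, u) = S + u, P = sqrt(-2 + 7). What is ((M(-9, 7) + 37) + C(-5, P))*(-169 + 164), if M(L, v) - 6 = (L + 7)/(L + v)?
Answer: -195 - 5*sqrt(5) ≈ -206.18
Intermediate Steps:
P = sqrt(5) ≈ 2.2361
M(L, v) = 6 + (7 + L)/(L + v) (M(L, v) = 6 + (L + 7)/(L + v) = 6 + (7 + L)/(L + v))
((M(-9, 7) + 37) + C(-5, P))*(-169 + 164) = (((7 + 6*7 + 7*(-9))/(-9 + 7) + 37) + (-5 + sqrt(5)))*(-169 + 164) = (((7 + 42 - 63)/(-2) + 37) + (-5 + sqrt(5)))*(-5) = ((-1/2*(-14) + 37) + (-5 + sqrt(5)))*(-5) = ((7 + 37) + (-5 + sqrt(5)))*(-5) = (44 + (-5 + sqrt(5)))*(-5) = (39 + sqrt(5))*(-5) = -195 - 5*sqrt(5)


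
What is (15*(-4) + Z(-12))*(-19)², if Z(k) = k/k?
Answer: -21299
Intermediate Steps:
Z(k) = 1
(15*(-4) + Z(-12))*(-19)² = (15*(-4) + 1)*(-19)² = (-60 + 1)*361 = -59*361 = -21299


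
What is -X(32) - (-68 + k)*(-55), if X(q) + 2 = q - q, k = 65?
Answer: -163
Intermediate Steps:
X(q) = -2 (X(q) = -2 + (q - q) = -2 + 0 = -2)
-X(32) - (-68 + k)*(-55) = -1*(-2) - (-68 + 65)*(-55) = 2 - (-3)*(-55) = 2 - 1*165 = 2 - 165 = -163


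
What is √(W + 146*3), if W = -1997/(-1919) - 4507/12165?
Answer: √239062945501123770/23344635 ≈ 20.944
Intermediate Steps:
W = 15644572/23344635 (W = -1997*(-1/1919) - 4507*1/12165 = 1997/1919 - 4507/12165 = 15644572/23344635 ≈ 0.67016)
√(W + 146*3) = √(15644572/23344635 + 146*3) = √(15644572/23344635 + 438) = √(10240594702/23344635) = √239062945501123770/23344635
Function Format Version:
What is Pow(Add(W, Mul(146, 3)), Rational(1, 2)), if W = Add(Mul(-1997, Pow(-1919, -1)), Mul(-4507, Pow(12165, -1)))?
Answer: Mul(Rational(1, 23344635), Pow(239062945501123770, Rational(1, 2))) ≈ 20.944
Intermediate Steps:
W = Rational(15644572, 23344635) (W = Add(Mul(-1997, Rational(-1, 1919)), Mul(-4507, Rational(1, 12165))) = Add(Rational(1997, 1919), Rational(-4507, 12165)) = Rational(15644572, 23344635) ≈ 0.67016)
Pow(Add(W, Mul(146, 3)), Rational(1, 2)) = Pow(Add(Rational(15644572, 23344635), Mul(146, 3)), Rational(1, 2)) = Pow(Add(Rational(15644572, 23344635), 438), Rational(1, 2)) = Pow(Rational(10240594702, 23344635), Rational(1, 2)) = Mul(Rational(1, 23344635), Pow(239062945501123770, Rational(1, 2)))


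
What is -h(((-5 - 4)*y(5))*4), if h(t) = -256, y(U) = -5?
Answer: 256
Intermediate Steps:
-h(((-5 - 4)*y(5))*4) = -1*(-256) = 256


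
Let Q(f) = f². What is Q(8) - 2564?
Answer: -2500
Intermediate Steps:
Q(8) - 2564 = 8² - 2564 = 64 - 2564 = -2500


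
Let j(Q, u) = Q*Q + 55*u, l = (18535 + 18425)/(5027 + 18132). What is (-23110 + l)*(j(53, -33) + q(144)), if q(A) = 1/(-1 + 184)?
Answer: -97348579209590/4238097 ≈ -2.2970e+7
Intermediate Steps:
q(A) = 1/183
l = 36960/23159 ≈ 1.5959
j(Q, u) = Q² + 55*u
(-23110 + l)*(j(53, -33) + q(144)) = (-23110 + 36960/23159)*((53² + 55*(-33)) + 1/183) = -535167530*((2809 - 1815) + 1/183)/23159 = -535167530*(994 + 1/183)/23159 = -535167530/23159*181903/183 = -97348579209590/4238097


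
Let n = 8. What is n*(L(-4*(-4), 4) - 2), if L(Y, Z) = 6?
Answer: 32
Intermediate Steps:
n*(L(-4*(-4), 4) - 2) = 8*(6 - 2) = 8*4 = 32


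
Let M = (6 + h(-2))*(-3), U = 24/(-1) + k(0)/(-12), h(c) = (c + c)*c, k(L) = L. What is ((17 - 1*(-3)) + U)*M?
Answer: 168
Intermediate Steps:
h(c) = 2*c² (h(c) = (2*c)*c = 2*c²)
U = -24 (U = 24/(-1) + 0/(-12) = 24*(-1) + 0*(-1/12) = -24 + 0 = -24)
M = -42 (M = (6 + 2*(-2)²)*(-3) = (6 + 2*4)*(-3) = (6 + 8)*(-3) = 14*(-3) = -42)
((17 - 1*(-3)) + U)*M = ((17 - 1*(-3)) - 24)*(-42) = ((17 + 3) - 24)*(-42) = (20 - 24)*(-42) = -4*(-42) = 168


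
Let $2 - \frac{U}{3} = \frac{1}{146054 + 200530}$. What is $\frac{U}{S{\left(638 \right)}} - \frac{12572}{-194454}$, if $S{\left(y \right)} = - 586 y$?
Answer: $\frac{271438914855035}{4199450197951008} \approx 0.064637$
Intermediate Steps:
$U = \frac{693167}{115528}$ ($U = 6 - \frac{3}{146054 + 200530} = 6 - \frac{3}{346584} = 6 - \frac{1}{115528} = \frac{693167}{115528} \approx 6.0$)
$\frac{U}{S{\left(638 \right)}} - \frac{12572}{-194454} = \frac{693167}{115528 \left(\left(-586\right) 638\right)} - \frac{12572}{-194454} = \frac{693167}{115528 \left(-373868\right)} - - \frac{6286}{97227} = \frac{693167}{115528} \left(- \frac{1}{373868}\right) + \frac{6286}{97227} = - \frac{693167}{43192222304} + \frac{6286}{97227} = \frac{271438914855035}{4199450197951008}$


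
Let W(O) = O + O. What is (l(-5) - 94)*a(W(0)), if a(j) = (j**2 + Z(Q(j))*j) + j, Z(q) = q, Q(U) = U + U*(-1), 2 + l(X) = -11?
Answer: 0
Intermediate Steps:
l(X) = -13 (l(X) = -2 - 11 = -13)
Q(U) = 0 (Q(U) = U - U = 0)
W(O) = 2*O
a(j) = j + j**2 (a(j) = (j**2 + 0*j) + j = (j**2 + 0) + j = j**2 + j = j + j**2)
(l(-5) - 94)*a(W(0)) = (-13 - 94)*((2*0)*(1 + 2*0)) = -0*(1 + 0) = -0 = -107*0 = 0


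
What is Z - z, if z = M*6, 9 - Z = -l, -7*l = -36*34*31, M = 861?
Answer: 1845/7 ≈ 263.57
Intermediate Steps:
l = 37944/7 (l = -(-36*34)*31/7 = -(-1224)*31/7 = -⅐*(-37944) = 37944/7 ≈ 5420.6)
Z = 38007/7 (Z = 9 - (-1)*37944/7 = 9 - 1*(-37944/7) = 9 + 37944/7 = 38007/7 ≈ 5429.6)
z = 5166 (z = 861*6 = 5166)
Z - z = 38007/7 - 1*5166 = 38007/7 - 5166 = 1845/7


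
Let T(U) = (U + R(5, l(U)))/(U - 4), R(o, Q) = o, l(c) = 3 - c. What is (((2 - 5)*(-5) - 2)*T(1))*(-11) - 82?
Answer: 204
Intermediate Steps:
T(U) = (5 + U)/(-4 + U) (T(U) = (U + 5)/(U - 4) = (5 + U)/(-4 + U))
(((2 - 5)*(-5) - 2)*T(1))*(-11) - 82 = (((2 - 5)*(-5) - 2)*((5 + 1)/(-4 + 1)))*(-11) - 82 = ((-3*(-5) - 2)*(6/(-3)))*(-11) - 82 = ((15 - 2)*(-⅓*6))*(-11) - 82 = (13*(-2))*(-11) - 82 = -26*(-11) - 82 = 286 - 82 = 204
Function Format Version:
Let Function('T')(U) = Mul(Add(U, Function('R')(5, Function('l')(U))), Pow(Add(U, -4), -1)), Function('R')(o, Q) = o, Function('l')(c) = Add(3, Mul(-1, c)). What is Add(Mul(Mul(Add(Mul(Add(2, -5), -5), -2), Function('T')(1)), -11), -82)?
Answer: 204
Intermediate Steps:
Function('T')(U) = Mul(Pow(Add(-4, U), -1), Add(5, U)) (Function('T')(U) = Mul(Add(U, 5), Pow(Add(U, -4), -1)) = Mul(Add(5, U), Pow(Add(-4, U), -1)) = Mul(Pow(Add(-4, U), -1), Add(5, U)))
Add(Mul(Mul(Add(Mul(Add(2, -5), -5), -2), Function('T')(1)), -11), -82) = Add(Mul(Mul(Add(Mul(Add(2, -5), -5), -2), Mul(Pow(Add(-4, 1), -1), Add(5, 1))), -11), -82) = Add(Mul(Mul(Add(Mul(-3, -5), -2), Mul(Pow(-3, -1), 6)), -11), -82) = Add(Mul(Mul(Add(15, -2), Mul(Rational(-1, 3), 6)), -11), -82) = Add(Mul(Mul(13, -2), -11), -82) = Add(Mul(-26, -11), -82) = Add(286, -82) = 204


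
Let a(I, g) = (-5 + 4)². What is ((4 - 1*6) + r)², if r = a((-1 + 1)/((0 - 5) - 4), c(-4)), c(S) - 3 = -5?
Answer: 1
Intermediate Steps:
c(S) = -2 (c(S) = 3 - 5 = -2)
a(I, g) = 1 (a(I, g) = (-1)² = 1)
r = 1
((4 - 1*6) + r)² = ((4 - 1*6) + 1)² = ((4 - 6) + 1)² = (-2 + 1)² = (-1)² = 1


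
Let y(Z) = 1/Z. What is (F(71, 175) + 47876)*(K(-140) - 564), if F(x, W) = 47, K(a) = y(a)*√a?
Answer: -27028572 - 47923*I*√35/70 ≈ -2.7029e+7 - 4050.2*I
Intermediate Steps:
K(a) = a^(-½) (K(a) = √a/a = a^(-½))
(F(71, 175) + 47876)*(K(-140) - 564) = (47 + 47876)*((-140)^(-½) - 564) = 47923*(-I*√35/70 - 564) = 47923*(-564 - I*√35/70) = -27028572 - 47923*I*√35/70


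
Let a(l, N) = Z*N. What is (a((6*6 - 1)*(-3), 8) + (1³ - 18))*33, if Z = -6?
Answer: -2145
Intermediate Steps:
a(l, N) = -6*N
(a((6*6 - 1)*(-3), 8) + (1³ - 18))*33 = (-6*8 + (1³ - 18))*33 = (-48 + (1 - 18))*33 = (-48 - 17)*33 = -65*33 = -2145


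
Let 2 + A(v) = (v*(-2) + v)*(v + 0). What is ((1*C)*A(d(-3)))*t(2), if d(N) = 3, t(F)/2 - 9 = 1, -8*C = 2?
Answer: 55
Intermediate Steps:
C = -¼ (C = -⅛*2 = -¼ ≈ -0.25000)
t(F) = 20 (t(F) = 18 + 2*1 = 18 + 2 = 20)
A(v) = -2 - v² (A(v) = -2 + (v*(-2) + v)*(v + 0) = -2 + (-2*v + v)*v = -2 + (-v)*v = -2 - v²)
((1*C)*A(d(-3)))*t(2) = ((1*(-¼))*(-2 - 1*3²))*20 = -(-2 - 1*9)/4*20 = -(-2 - 9)/4*20 = -¼*(-11)*20 = (11/4)*20 = 55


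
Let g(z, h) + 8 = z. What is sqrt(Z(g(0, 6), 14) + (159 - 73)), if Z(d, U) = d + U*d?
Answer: I*sqrt(34) ≈ 5.8309*I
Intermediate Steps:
g(z, h) = -8 + z
sqrt(Z(g(0, 6), 14) + (159 - 73)) = sqrt((-8 + 0)*(1 + 14) + (159 - 73)) = sqrt(-8*15 + 86) = sqrt(-120 + 86) = sqrt(-34) = I*sqrt(34)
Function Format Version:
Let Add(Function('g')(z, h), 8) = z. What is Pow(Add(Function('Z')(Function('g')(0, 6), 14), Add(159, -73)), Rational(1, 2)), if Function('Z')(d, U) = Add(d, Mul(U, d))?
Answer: Mul(I, Pow(34, Rational(1, 2))) ≈ Mul(5.8309, I)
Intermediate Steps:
Function('g')(z, h) = Add(-8, z)
Pow(Add(Function('Z')(Function('g')(0, 6), 14), Add(159, -73)), Rational(1, 2)) = Pow(Add(Mul(Add(-8, 0), Add(1, 14)), Add(159, -73)), Rational(1, 2)) = Pow(Add(Mul(-8, 15), 86), Rational(1, 2)) = Pow(Add(-120, 86), Rational(1, 2)) = Pow(-34, Rational(1, 2)) = Mul(I, Pow(34, Rational(1, 2)))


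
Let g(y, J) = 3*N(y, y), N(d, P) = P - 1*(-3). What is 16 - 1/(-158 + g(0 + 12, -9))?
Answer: 1809/113 ≈ 16.009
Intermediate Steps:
N(d, P) = 3 + P (N(d, P) = P + 3 = 3 + P)
g(y, J) = 9 + 3*y (g(y, J) = 3*(3 + y) = 9 + 3*y)
16 - 1/(-158 + g(0 + 12, -9)) = 16 - 1/(-158 + (9 + 3*(0 + 12))) = 16 - 1/(-158 + (9 + 3*12)) = 16 - 1/(-158 + (9 + 36)) = 16 - 1/(-158 + 45) = 16 - 1/(-113) = 16 - 1*(-1/113) = 16 + 1/113 = 1809/113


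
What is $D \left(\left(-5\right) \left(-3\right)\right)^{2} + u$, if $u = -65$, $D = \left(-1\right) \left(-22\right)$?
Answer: $4885$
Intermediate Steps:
$D = 22$
$D \left(\left(-5\right) \left(-3\right)\right)^{2} + u = 22 \left(\left(-5\right) \left(-3\right)\right)^{2} - 65 = 22 \cdot 15^{2} - 65 = 22 \cdot 225 - 65 = 4950 - 65 = 4885$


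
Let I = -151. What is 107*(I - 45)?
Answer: -20972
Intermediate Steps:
107*(I - 45) = 107*(-151 - 45) = 107*(-196) = -20972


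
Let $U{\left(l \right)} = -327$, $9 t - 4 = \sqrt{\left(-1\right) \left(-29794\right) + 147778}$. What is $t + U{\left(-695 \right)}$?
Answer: $- \frac{2939}{9} + \frac{2 \sqrt{44393}}{9} \approx -279.73$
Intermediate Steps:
$t = \frac{4}{9} + \frac{2 \sqrt{44393}}{9}$ ($t = \frac{4}{9} + \frac{\sqrt{\left(-1\right) \left(-29794\right) + 147778}}{9} = \frac{4}{9} + \frac{\sqrt{29794 + 147778}}{9} = \frac{4}{9} + \frac{\sqrt{177572}}{9} = \frac{4}{9} + \frac{2 \sqrt{44393}}{9} \approx 47.266$)
$t + U{\left(-695 \right)} = \left(\frac{4}{9} + \frac{2 \sqrt{44393}}{9}\right) - 327 = - \frac{2939}{9} + \frac{2 \sqrt{44393}}{9}$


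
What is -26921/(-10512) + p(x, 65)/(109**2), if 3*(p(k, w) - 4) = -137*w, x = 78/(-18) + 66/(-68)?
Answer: 288687329/124893072 ≈ 2.3115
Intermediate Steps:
x = -541/102 (x = 78*(-1/18) + 66*(-1/68) = -13/3 - 33/34 = -541/102 ≈ -5.3039)
p(k, w) = 4 - 137*w/3 (p(k, w) = 4 + (-137*w)/3 = 4 - 137*w/3)
-26921/(-10512) + p(x, 65)/(109**2) = -26921/(-10512) + (4 - 137/3*65)/(109**2) = -26921*(-1/10512) + (4 - 8905/3)/11881 = 26921/10512 - 8893/3*1/11881 = 26921/10512 - 8893/35643 = 288687329/124893072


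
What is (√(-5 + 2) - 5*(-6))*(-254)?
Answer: -7620 - 254*I*√3 ≈ -7620.0 - 439.94*I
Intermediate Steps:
(√(-5 + 2) - 5*(-6))*(-254) = (√(-3) + 30)*(-254) = (I*√3 + 30)*(-254) = (30 + I*√3)*(-254) = -7620 - 254*I*√3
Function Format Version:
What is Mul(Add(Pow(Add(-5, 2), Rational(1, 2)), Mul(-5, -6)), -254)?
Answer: Add(-7620, Mul(-254, I, Pow(3, Rational(1, 2)))) ≈ Add(-7620.0, Mul(-439.94, I))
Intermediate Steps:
Mul(Add(Pow(Add(-5, 2), Rational(1, 2)), Mul(-5, -6)), -254) = Mul(Add(Pow(-3, Rational(1, 2)), 30), -254) = Mul(Add(Mul(I, Pow(3, Rational(1, 2))), 30), -254) = Mul(Add(30, Mul(I, Pow(3, Rational(1, 2)))), -254) = Add(-7620, Mul(-254, I, Pow(3, Rational(1, 2))))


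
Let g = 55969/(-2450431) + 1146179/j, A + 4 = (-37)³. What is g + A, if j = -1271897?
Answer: -157885340865014141/3116695837607 ≈ -50658.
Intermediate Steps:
A = -50657 (A = -4 + (-37)³ = -4 - 50653 = -50657)
g = -2879819356342/3116695837607 (g = 55969/(-2450431) + 1146179/(-1271897) = 55969*(-1/2450431) + 1146179*(-1/1271897) = -55969/2450431 - 1146179/1271897 = -2879819356342/3116695837607 ≈ -0.92400)
g + A = -2879819356342/3116695837607 - 50657 = -157885340865014141/3116695837607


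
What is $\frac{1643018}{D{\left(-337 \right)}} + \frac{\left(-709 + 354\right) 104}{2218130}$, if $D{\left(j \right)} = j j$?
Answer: $\frac{364023454886}{25191080597} \approx 14.45$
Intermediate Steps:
$D{\left(j \right)} = j^{2}$
$\frac{1643018}{D{\left(-337 \right)}} + \frac{\left(-709 + 354\right) 104}{2218130} = \frac{1643018}{\left(-337\right)^{2}} + \frac{\left(-709 + 354\right) 104}{2218130} = \frac{1643018}{113569} + \left(-355\right) 104 \cdot \frac{1}{2218130} = 1643018 \cdot \frac{1}{113569} - \frac{3692}{221813} = \frac{1643018}{113569} - \frac{3692}{221813} = \frac{364023454886}{25191080597}$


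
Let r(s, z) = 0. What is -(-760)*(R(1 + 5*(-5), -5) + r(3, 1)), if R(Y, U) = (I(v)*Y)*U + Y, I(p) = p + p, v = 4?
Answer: 711360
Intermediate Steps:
I(p) = 2*p
R(Y, U) = Y + 8*U*Y (R(Y, U) = ((2*4)*Y)*U + Y = (8*Y)*U + Y = 8*U*Y + Y = Y + 8*U*Y)
-(-760)*(R(1 + 5*(-5), -5) + r(3, 1)) = -(-760)*((1 + 5*(-5))*(1 + 8*(-5)) + 0) = -(-760)*((1 - 25)*(1 - 40) + 0) = -(-760)*(-24*(-39) + 0) = -(-760)*(936 + 0) = -(-760)*936 = -40*(-17784) = 711360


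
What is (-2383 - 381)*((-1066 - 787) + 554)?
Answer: 3590436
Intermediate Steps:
(-2383 - 381)*((-1066 - 787) + 554) = -2764*(-1853 + 554) = -2764*(-1299) = 3590436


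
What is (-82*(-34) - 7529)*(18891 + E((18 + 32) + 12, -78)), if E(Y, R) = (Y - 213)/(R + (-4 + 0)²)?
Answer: -5553574213/62 ≈ -8.9574e+7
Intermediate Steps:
E(Y, R) = (-213 + Y)/(16 + R) (E(Y, R) = (-213 + Y)/(R + (-4)²) = (-213 + Y)/(R + 16) = (-213 + Y)/(16 + R))
(-82*(-34) - 7529)*(18891 + E((18 + 32) + 12, -78)) = (-82*(-34) - 7529)*(18891 + (-213 + ((18 + 32) + 12))/(16 - 78)) = (2788 - 7529)*(18891 + (-213 + (50 + 12))/(-62)) = -4741*(18891 - (-213 + 62)/62) = -4741*(18891 - 1/62*(-151)) = -4741*(18891 + 151/62) = -4741*1171393/62 = -5553574213/62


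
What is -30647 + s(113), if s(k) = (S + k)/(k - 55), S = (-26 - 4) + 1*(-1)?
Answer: -888722/29 ≈ -30646.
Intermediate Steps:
S = -31 (S = -30 - 1 = -31)
s(k) = (-31 + k)/(-55 + k) (s(k) = (-31 + k)/(k - 55) = (-31 + k)/(-55 + k))
-30647 + s(113) = -30647 + (-31 + 113)/(-55 + 113) = -30647 + 82/58 = -30647 + (1/58)*82 = -30647 + 41/29 = -888722/29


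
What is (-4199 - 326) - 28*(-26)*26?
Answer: 14403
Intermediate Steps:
(-4199 - 326) - 28*(-26)*26 = -4525 + 728*26 = -4525 + 18928 = 14403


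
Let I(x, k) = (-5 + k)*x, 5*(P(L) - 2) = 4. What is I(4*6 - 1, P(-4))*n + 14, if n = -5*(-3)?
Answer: -745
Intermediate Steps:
P(L) = 14/5 (P(L) = 2 + (1/5)*4 = 2 + 4/5 = 14/5)
I(x, k) = x*(-5 + k)
n = 15
I(4*6 - 1, P(-4))*n + 14 = ((4*6 - 1)*(-5 + 14/5))*15 + 14 = ((24 - 1)*(-11/5))*15 + 14 = (23*(-11/5))*15 + 14 = -253/5*15 + 14 = -759 + 14 = -745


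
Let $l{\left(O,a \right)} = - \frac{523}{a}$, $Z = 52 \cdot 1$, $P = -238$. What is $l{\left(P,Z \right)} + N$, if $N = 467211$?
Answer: $\frac{24294449}{52} \approx 4.672 \cdot 10^{5}$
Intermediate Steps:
$Z = 52$
$l{\left(P,Z \right)} + N = - \frac{523}{52} + 467211 = \frac{24294449}{52}$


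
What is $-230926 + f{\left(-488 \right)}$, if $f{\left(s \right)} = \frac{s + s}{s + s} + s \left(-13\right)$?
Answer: $-224581$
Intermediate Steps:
$f{\left(s \right)} = 1 - 13 s$ ($f{\left(s \right)} = \frac{2 s}{2 s} - 13 s = 2 s \frac{1}{2 s} - 13 s = 1 - 13 s$)
$-230926 + f{\left(-488 \right)} = -230926 + \left(1 - -6344\right) = -230926 + \left(1 + 6344\right) = -230926 + 6345 = -224581$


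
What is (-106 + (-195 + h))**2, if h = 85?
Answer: 46656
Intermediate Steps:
(-106 + (-195 + h))**2 = (-106 + (-195 + 85))**2 = (-106 - 110)**2 = (-216)**2 = 46656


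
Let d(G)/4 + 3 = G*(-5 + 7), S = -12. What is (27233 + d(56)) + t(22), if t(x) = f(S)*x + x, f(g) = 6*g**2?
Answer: 46699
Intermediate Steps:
d(G) = -12 + 8*G (d(G) = -12 + 4*(G*(-5 + 7)) = -12 + 4*(G*2) = -12 + 4*(2*G) = -12 + 8*G)
t(x) = 865*x (t(x) = (6*(-12)**2)*x + x = (6*144)*x + x = 864*x + x = 865*x)
(27233 + d(56)) + t(22) = (27233 + (-12 + 8*56)) + 865*22 = (27233 + (-12 + 448)) + 19030 = (27233 + 436) + 19030 = 27669 + 19030 = 46699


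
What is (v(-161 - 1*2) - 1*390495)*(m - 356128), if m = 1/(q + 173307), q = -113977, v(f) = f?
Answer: 4127120942029631/29665 ≈ 1.3912e+11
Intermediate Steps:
m = 1/59330 (m = 1/(-113977 + 173307) = 1/59330 ≈ 1.6855e-5)
(v(-161 - 1*2) - 1*390495)*(m - 356128) = ((-161 - 1*2) - 1*390495)*(1/59330 - 356128) = ((-161 - 2) - 390495)*(-21129074239/59330) = (-163 - 390495)*(-21129074239/59330) = -390658*(-21129074239/59330) = 4127120942029631/29665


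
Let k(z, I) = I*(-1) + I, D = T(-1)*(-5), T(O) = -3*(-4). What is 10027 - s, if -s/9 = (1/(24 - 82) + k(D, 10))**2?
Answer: 33730837/3364 ≈ 10027.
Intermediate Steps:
T(O) = 12
D = -60 (D = 12*(-5) = -60)
k(z, I) = 0 (k(z, I) = -I + I = 0)
s = -9/3364 (s = -9*(1/(24 - 82) + 0)**2 = -9*(1/(-58) + 0)**2 = -9*(-1/58 + 0)**2 = -9*(-1/58)**2 = -9*1/3364 = -9/3364 ≈ -0.0026754)
10027 - s = 10027 - 1*(-9/3364) = 10027 + 9/3364 = 33730837/3364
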